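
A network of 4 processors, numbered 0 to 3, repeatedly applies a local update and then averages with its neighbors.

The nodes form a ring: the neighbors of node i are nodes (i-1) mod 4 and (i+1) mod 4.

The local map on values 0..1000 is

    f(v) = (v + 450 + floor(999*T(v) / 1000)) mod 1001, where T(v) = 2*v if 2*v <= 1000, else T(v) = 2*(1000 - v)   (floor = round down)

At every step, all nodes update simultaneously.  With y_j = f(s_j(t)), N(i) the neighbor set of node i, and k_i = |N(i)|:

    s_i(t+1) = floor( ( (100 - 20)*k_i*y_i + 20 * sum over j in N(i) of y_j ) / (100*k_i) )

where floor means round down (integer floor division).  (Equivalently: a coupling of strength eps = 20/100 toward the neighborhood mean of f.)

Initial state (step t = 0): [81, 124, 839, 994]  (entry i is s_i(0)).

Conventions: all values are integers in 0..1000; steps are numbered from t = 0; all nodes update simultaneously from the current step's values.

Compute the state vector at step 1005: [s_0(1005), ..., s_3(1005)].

Simulating step by step:
t=0: [81, 124, 839, 994]
t=1: [681, 786, 614, 493]
t=2: [772, 689, 826, 901]
t=3: [671, 737, 628, 567]
t=4: [780, 728, 815, 864]
t=5: [664, 706, 636, 597]
t=6: [786, 753, 808, 840]
t=7: [659, 686, 642, 616]
t=8: [790, 769, 804, 825]
t=9: [656, 673, 645, 628]
t=10: [793, 779, 801, 815]
t=11: [654, 665, 647, 636]
t=12: [794, 785, 800, 809]
t=13: [653, 660, 648, 641]
t=14: [795, 789, 799, 805]
t=15: [652, 657, 649, 644]
t=16: [796, 792, 798, 802]
t=17: [651, 655, 650, 647]
t=18: [797, 793, 797, 800]
t=19: [651, 654, 651, 648]
t=20: [797, 794, 797, 799]
t=21: [651, 653, 651, 649]
t=22: [797, 795, 797, 798]
t=23: [651, 652, 651, 650]
t=24: [797, 796, 797, 797]
t=25: [651, 651, 651, 651]
t=26: [797, 797, 797, 797]
t=27: [651, 651, 651, 651]

Answer: [651, 651, 651, 651]
Key observation: The state at step 25, [651, 651, 651, 651], reappears at step 27: the system is in a cycle of period 2 from step 25 on.  Therefore the state at step 1005 equals the state at step 25 + ((1005 - 25) mod 2) = 25, which is [651, 651, 651, 651].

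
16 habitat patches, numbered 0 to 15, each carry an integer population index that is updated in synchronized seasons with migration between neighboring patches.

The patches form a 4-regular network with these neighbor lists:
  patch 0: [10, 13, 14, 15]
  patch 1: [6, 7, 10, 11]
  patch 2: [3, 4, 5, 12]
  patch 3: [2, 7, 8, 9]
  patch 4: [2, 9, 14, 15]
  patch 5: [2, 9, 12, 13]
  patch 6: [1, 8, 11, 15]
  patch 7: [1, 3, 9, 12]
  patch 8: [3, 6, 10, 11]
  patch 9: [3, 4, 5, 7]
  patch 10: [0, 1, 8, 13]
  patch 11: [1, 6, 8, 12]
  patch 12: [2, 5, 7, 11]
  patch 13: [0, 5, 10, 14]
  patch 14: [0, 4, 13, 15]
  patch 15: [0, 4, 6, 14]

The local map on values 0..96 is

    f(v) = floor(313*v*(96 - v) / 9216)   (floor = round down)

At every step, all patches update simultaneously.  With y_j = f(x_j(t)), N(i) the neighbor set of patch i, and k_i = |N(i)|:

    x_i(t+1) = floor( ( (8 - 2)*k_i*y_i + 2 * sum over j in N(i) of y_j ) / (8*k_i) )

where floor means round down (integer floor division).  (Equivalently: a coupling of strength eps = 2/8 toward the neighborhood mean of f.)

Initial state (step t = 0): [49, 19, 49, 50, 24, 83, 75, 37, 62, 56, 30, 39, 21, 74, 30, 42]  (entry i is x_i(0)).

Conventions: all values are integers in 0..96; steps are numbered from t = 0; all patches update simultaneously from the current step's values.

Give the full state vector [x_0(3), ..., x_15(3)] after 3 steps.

Answer: [73, 57, 70, 75, 66, 57, 59, 70, 70, 72, 66, 67, 59, 59, 68, 72]

Derivation:
t=0: [49, 19, 49, 50, 24, 83, 75, 37, 62, 56, 30, 39, 21, 74, 30, 42]
t=1: [75, 53, 72, 77, 62, 43, 56, 71, 70, 72, 66, 70, 56, 56, 67, 73]
t=2: [56, 74, 60, 51, 68, 74, 73, 61, 61, 59, 66, 63, 73, 73, 64, 59]
t=3: [73, 57, 70, 75, 66, 57, 59, 70, 70, 72, 66, 67, 59, 59, 68, 72]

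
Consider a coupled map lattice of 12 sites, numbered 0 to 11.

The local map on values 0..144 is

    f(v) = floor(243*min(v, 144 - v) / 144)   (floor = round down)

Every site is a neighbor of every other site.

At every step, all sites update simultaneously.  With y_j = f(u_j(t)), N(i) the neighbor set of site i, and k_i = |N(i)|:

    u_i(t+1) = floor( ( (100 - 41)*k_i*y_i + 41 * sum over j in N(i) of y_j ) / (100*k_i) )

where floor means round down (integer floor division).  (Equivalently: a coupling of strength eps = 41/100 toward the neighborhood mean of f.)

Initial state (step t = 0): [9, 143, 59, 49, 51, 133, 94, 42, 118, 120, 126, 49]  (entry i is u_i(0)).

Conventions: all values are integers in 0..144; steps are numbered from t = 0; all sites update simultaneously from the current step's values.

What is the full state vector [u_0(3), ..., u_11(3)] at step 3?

Answer: [104, 96, 81, 78, 76, 105, 77, 85, 96, 98, 103, 78]

Derivation:
t=0: [9, 143, 59, 49, 51, 133, 94, 42, 118, 120, 126, 49]
t=1: [32, 24, 78, 69, 71, 34, 70, 62, 47, 46, 40, 69]
t=2: [69, 61, 100, 103, 105, 70, 104, 96, 83, 81, 76, 103]
t=3: [104, 96, 81, 78, 76, 105, 77, 85, 96, 98, 103, 78]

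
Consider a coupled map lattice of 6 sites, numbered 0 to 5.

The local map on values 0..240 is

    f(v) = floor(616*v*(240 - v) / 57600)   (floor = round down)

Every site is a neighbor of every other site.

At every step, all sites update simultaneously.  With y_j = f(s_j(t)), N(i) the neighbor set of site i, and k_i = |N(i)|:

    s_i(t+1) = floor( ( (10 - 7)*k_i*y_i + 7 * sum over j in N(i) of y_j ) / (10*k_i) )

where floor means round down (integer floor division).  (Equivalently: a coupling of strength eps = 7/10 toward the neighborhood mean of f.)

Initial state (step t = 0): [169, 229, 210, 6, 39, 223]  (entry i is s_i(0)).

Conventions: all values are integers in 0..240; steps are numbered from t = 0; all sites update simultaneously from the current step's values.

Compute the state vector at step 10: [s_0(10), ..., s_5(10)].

Simulating step by step:
t=0: [169, 229, 210, 6, 39, 223]
t=1: [70, 54, 60, 52, 63, 56]
t=2: [115, 112, 113, 112, 114, 113]
t=3: [153, 153, 153, 153, 153, 153]
t=4: [142, 142, 142, 142, 142, 142]
t=5: [148, 148, 148, 148, 148, 148]
t=6: [145, 145, 145, 145, 145, 145]
t=7: [147, 147, 147, 147, 147, 147]
t=8: [146, 146, 146, 146, 146, 146]
t=9: [146, 146, 146, 146, 146, 146]
t=10: [146, 146, 146, 146, 146, 146]

Answer: [146, 146, 146, 146, 146, 146]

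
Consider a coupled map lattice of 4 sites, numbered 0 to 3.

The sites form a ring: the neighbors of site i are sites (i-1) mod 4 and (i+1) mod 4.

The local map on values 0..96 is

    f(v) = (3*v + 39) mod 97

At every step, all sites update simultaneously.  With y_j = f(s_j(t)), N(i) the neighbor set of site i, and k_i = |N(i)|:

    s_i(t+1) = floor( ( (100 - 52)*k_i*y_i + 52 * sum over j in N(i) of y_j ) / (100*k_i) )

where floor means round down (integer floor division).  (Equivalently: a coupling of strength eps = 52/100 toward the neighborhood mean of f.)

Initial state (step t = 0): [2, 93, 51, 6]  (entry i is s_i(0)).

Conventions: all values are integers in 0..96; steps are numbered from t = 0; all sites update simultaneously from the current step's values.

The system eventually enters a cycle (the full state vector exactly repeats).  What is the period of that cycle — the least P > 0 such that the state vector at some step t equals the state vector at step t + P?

Simulating step by step:
t=0: [2, 93, 51, 6]
t=1: [43, 49, 67, 63]
t=2: [66, 73, 54, 46]
t=3: [58, 43, 40, 51]
t=4: [52, 55, 72, 66]
t=5: [14, 20, 43, 36]
t=6: [52, 40, 47, 63]
t=7: [25, 51, 64, 38]
t=8: [47, 59, 57, 40]
t=9: [61, 36, 29, 55]
t=10: [29, 38, 29, 19]
t=11: [53, 41, 53, 61]
t=12: [26, 33, 26, 15]
t=13: [42, 30, 42, 50]
t=14: [64, 50, 64, 79]
t=15: [63, 63, 63, 58]
t=16: [30, 34, 30, 26]
t=17: [32, 37, 32, 26]
t=18: [37, 45, 37, 29]
t=19: [53, 64, 53, 41]
t=20: [28, 19, 28, 33]
t=21: [48, 59, 48, 33]
t=22: [57, 55, 57, 64]
t=23: [19, 13, 19, 26]
t=24: [71, 87, 71, 59]
t=25: [35, 34, 35, 40]
t=26: [50, 45, 50, 54]
t=27: [66, 84, 66, 51]
t=28: [45, 22, 45, 67]
t=29: [51, 43, 51, 62]
t=30: [72, 83, 72, 64]
t=31: [63, 76, 63, 49]
t=32: [58, 52, 58, 60]
t=33: [15, 10, 15, 21]
t=34: [59, 76, 59, 46]
t=35: [50, 46, 50, 49]
t=36: [88, 86, 88, 90]
t=37: [12, 9, 12, 14]
t=38: [74, 70, 74, 77]
t=39: [66, 61, 66, 71]
t=40: [43, 35, 43, 50]
t=41: [70, 59, 70, 81]
t=42: [55, 39, 55, 70]
t=43: [34, 33, 34, 31]
t=44: [40, 42, 40, 39]
t=45: [62, 64, 62, 60]
t=46: [31, 33, 31, 28]
t=47: [34, 37, 34, 30]
t=48: [43, 48, 43, 38]
t=49: [71, 78, 71, 63]
t=50: [57, 68, 57, 46]
t=51: [41, 31, 41, 46]
t=52: [61, 50, 61, 72]
t=53: [53, 58, 53, 43]
t=54: [25, 11, 25, 36]
t=55: [39, 43, 39, 32]
t=56: [56, 64, 56, 48]
t=57: [38, 24, 38, 48]
t=58: [52, 35, 52, 70]
t=59: [27, 23, 27, 26]
t=60: [19, 17, 19, 21]
t=61: [70, 93, 70, 52]
t=62: [33, 41, 33, 29]
t=63: [44, 52, 44, 35]
t=64: [48, 38, 48, 61]
t=65: [63, 71, 63, 58]
t=66: [36, 45, 36, 26]
t=67: [49, 62, 49, 35]
t=68: [63, 61, 63, 68]
t=69: [36, 31, 36, 41]
t=70: [50, 42, 50, 57]
t=71: [66, 80, 66, 55]
t=72: [45, 63, 45, 27]
t=73: [51, 56, 51, 51]
t=74: [73, 55, 73, 95]
t=75: [41, 38, 41, 49]
t=76: [68, 60, 68, 76]
t=77: [49, 37, 49, 60]
t=78: [63, 71, 63, 58]

Answer: 13
Key observation: The state at step 65, [63, 71, 63, 58], reappears at step 78 — and no state repeats earlier — so the cycle the system enters has period 13.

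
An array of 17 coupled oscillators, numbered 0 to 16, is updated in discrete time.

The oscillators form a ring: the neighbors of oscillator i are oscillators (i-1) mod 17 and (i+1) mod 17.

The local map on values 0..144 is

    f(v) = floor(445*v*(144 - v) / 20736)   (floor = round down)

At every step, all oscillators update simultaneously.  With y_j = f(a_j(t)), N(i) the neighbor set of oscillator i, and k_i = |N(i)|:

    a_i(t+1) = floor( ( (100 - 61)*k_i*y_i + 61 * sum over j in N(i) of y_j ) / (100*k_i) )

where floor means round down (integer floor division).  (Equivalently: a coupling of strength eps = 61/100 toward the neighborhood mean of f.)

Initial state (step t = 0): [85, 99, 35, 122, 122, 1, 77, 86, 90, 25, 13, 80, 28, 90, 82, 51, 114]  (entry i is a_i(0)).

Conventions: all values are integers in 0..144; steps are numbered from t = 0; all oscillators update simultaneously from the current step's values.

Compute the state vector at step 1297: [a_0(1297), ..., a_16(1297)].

Answer: [83, 83, 83, 83, 83, 83, 83, 83, 83, 83, 83, 83, 83, 83, 83, 83, 83]
Key observation: The state at step 22, [108, 108, 108, 108, 108, 108, 108, 108, 108, 108, 108, 108, 108, 108, 108, 108, 108], reappears at step 24: the system is in a cycle of period 2 from step 22 on.  Therefore the state at step 1297 equals the state at step 22 + ((1297 - 22) mod 2) = 23, which is [83, 83, 83, 83, 83, 83, 83, 83, 83, 83, 83, 83, 83, 83, 83, 83, 83].

Derivation:
t=0: [85, 99, 35, 122, 122, 1, 77, 86, 90, 25, 13, 80, 28, 90, 82, 51, 114]
t=1: [92, 94, 77, 64, 40, 52, 76, 107, 92, 67, 66, 74, 91, 94, 105, 94, 91]
t=2: [101, 103, 106, 103, 99, 100, 99, 97, 98, 107, 110, 108, 104, 96, 94, 96, 101]
t=3: [92, 89, 88, 90, 93, 94, 95, 96, 92, 86, 82, 83, 89, 95, 98, 97, 94]
t=4: [102, 104, 104, 103, 101, 100, 99, 99, 102, 106, 108, 107, 104, 99, 97, 97, 99]
t=5: [91, 89, 89, 90, 92, 94, 94, 93, 90, 86, 84, 85, 89, 93, 96, 96, 94]
t=6: [102, 104, 104, 103, 102, 100, 100, 101, 104, 106, 107, 106, 104, 101, 98, 98, 100]
t=7: [91, 89, 89, 90, 91, 93, 93, 92, 89, 86, 85, 86, 89, 92, 95, 95, 93]
t=8: [103, 104, 104, 104, 102, 101, 101, 102, 104, 106, 107, 106, 104, 102, 99, 99, 101]
t=9: [90, 89, 89, 89, 91, 92, 92, 91, 88, 86, 85, 86, 88, 91, 93, 94, 92]
t=10: [103, 104, 105, 104, 103, 102, 102, 103, 105, 106, 107, 106, 105, 103, 101, 100, 102]
t=11: [90, 88, 88, 88, 90, 90, 90, 89, 87, 85, 85, 85, 87, 90, 92, 92, 91]
t=12: [104, 104, 105, 104, 104, 104, 104, 105, 106, 106, 107, 106, 105, 104, 102, 102, 103]
t=13: [89, 88, 88, 88, 89, 89, 88, 87, 86, 85, 85, 85, 87, 89, 90, 90, 90]
t=14: [104, 105, 105, 105, 105, 105, 105, 106, 106, 107, 107, 106, 106, 105, 104, 104, 104]
t=15: [88, 87, 87, 87, 87, 87, 86, 86, 85, 84, 84, 85, 86, 87, 88, 89, 89]
t=16: [105, 105, 106, 106, 106, 106, 106, 107, 107, 107, 107, 107, 106, 106, 105, 105, 105]
t=17: [87, 86, 86, 86, 86, 86, 85, 84, 84, 84, 84, 84, 85, 86, 86, 87, 87]
t=18: [106, 106, 107, 107, 107, 107, 107, 107, 108, 108, 108, 107, 107, 107, 106, 106, 106]
t=19: [86, 85, 84, 84, 84, 84, 84, 83, 83, 83, 83, 83, 84, 84, 85, 86, 86]
t=20: [107, 107, 107, 108, 108, 108, 108, 108, 108, 108, 108, 108, 108, 107, 107, 107, 107]
t=21: [84, 84, 83, 83, 83, 83, 83, 83, 83, 83, 83, 83, 83, 83, 84, 84, 84]
t=22: [108, 108, 108, 108, 108, 108, 108, 108, 108, 108, 108, 108, 108, 108, 108, 108, 108]
t=23: [83, 83, 83, 83, 83, 83, 83, 83, 83, 83, 83, 83, 83, 83, 83, 83, 83]
t=24: [108, 108, 108, 108, 108, 108, 108, 108, 108, 108, 108, 108, 108, 108, 108, 108, 108]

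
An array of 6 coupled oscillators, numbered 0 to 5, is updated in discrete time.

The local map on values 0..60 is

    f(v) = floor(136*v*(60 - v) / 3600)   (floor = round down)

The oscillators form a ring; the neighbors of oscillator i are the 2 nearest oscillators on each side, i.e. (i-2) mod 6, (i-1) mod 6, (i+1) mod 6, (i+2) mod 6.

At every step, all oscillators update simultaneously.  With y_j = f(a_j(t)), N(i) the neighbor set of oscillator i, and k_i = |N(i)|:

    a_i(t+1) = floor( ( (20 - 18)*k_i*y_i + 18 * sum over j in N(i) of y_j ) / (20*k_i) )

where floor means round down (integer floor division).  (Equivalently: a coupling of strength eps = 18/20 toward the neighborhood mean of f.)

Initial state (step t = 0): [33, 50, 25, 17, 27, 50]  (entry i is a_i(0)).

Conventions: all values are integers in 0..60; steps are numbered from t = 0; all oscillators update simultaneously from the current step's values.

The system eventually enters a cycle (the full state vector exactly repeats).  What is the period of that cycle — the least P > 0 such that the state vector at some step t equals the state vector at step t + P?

Answer: 1
Key observation: The state at step 2, [33, 33, 33, 33, 33, 33], reappears at step 3 — and no state repeats earlier — so the cycle the system enters has period 1.

Derivation:
t=0: [33, 50, 25, 17, 27, 50]
t=1: [26, 26, 28, 25, 28, 26]
t=2: [33, 33, 33, 33, 33, 33]
t=3: [33, 33, 33, 33, 33, 33]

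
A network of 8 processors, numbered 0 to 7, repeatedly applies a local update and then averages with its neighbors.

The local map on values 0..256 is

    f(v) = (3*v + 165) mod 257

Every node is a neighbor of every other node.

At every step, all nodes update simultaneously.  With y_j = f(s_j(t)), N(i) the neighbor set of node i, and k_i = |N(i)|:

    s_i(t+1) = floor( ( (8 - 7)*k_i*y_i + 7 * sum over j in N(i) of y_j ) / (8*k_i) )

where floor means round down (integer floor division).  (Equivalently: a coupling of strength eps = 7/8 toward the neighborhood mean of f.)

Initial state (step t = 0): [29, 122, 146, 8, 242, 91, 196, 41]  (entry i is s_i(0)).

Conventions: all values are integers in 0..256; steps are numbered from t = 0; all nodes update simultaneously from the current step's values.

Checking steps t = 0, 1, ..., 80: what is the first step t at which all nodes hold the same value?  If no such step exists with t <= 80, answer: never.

Simulating step by step:
t=0: [29, 122, 146, 8, 242, 91, 196, 41]  (not all equal)
t=1: [139, 139, 139, 139, 139, 139, 139, 139]  (all equal)

Answer: 1
Key observation: Synchronization is absorbing here: once all nodes are equal they stay equal, and step 1 is the first all-equal step.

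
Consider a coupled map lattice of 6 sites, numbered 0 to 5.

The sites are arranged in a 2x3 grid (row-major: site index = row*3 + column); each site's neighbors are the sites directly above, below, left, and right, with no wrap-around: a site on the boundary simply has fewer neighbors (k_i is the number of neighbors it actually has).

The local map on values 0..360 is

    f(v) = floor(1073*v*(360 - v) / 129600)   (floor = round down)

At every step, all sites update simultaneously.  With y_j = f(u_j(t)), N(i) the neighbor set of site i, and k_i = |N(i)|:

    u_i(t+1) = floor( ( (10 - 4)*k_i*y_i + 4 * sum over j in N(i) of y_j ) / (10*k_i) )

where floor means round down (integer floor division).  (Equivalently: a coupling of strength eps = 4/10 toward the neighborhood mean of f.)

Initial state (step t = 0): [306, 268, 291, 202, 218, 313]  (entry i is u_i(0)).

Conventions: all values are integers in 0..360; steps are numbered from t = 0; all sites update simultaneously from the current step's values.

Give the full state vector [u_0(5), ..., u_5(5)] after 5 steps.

Simulating step by step:
t=0: [306, 268, 291, 202, 218, 313]
t=1: [175, 196, 164, 236, 232, 157]
t=2: [262, 263, 265, 247, 249, 260]
t=3: [215, 213, 210, 226, 224, 216]
t=4: [256, 258, 259, 252, 253, 256]
t=5: [220, 218, 217, 223, 222, 220]

Answer: [220, 218, 217, 223, 222, 220]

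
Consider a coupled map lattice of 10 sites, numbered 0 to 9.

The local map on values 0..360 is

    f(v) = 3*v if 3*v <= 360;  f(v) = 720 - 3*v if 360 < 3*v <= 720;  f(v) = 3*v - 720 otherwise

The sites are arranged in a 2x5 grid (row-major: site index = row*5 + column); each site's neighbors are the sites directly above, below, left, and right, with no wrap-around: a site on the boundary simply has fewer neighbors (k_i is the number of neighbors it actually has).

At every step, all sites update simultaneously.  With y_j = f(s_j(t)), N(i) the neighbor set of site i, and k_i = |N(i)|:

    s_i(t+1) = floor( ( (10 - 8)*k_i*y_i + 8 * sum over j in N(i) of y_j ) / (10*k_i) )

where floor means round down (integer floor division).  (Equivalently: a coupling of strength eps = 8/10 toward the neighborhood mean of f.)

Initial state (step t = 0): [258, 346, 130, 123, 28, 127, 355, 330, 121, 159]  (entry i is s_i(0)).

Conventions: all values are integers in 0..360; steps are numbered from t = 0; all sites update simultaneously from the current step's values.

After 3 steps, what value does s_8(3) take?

Answer: s_8(3) = 227

Derivation:
t=0: [258, 346, 130, 123, 28, 127, 355, 330, 121, 159]
t=1: [273, 258, 316, 275, 254, 227, 316, 329, 301, 225]
t=2: [57, 158, 159, 141, 68, 138, 141, 223, 147, 99]
t=3: [255, 238, 207, 253, 278, 248, 220, 228, 227, 252]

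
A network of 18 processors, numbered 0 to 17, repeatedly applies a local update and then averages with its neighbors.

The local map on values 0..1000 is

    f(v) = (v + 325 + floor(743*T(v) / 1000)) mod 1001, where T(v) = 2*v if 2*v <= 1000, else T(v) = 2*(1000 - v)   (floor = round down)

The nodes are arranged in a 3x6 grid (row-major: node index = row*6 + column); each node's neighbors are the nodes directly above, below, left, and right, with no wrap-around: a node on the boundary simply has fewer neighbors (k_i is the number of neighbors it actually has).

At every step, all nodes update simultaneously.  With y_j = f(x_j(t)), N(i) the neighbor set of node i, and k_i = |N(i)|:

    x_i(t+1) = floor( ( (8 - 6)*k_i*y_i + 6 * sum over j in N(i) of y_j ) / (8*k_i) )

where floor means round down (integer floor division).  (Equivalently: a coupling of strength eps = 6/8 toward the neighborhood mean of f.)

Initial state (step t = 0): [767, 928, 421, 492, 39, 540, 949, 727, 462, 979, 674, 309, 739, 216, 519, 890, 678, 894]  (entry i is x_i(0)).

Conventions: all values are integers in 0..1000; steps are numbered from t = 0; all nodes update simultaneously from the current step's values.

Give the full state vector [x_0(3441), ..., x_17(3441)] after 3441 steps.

Simulating step by step:
t=0: [767, 928, 421, 492, 39, 540, 949, 727, 462, 979, 674, 309, 739, 216, 519, 890, 678, 894]
t=1: [374, 405, 436, 418, 499, 329, 422, 496, 439, 435, 369, 374, 565, 581, 566, 437, 428, 308]
t=2: [326, 386, 378, 434, 327, 341, 429, 447, 460, 369, 362, 181, 471, 538, 471, 434, 282, 262]
t=3: [285, 278, 353, 260, 233, 384, 363, 425, 385, 340, 276, 536, 475, 492, 477, 290, 406, 543]
t=4: [98, 157, 367, 561, 540, 614, 285, 295, 306, 287, 369, 345, 415, 485, 345, 263, 233, 467]
t=5: [422, 394, 393, 339, 459, 400, 253, 269, 116, 354, 373, 354, 299, 280, 443, 525, 651, 527]
t=6: [564, 492, 345, 283, 300, 330, 596, 602, 513, 348, 318, 331, 381, 376, 403, 419, 462, 399]
t=7: [533, 445, 328, 116, 88, 116, 460, 482, 367, 247, 192, 179, 359, 342, 377, 337, 316, 310]
t=8: [473, 410, 354, 558, 642, 645, 438, 375, 407, 574, 643, 569, 294, 293, 208, 367, 291, 352]
t=9: [407, 325, 355, 442, 507, 510, 305, 278, 427, 433, 425, 431, 187, 301, 366, 414, 244, 267]
t=10: [163, 171, 286, 397, 481, 499, 305, 129, 256, 388, 524, 581, 255, 277, 260, 479, 663, 744]
t=11: [494, 539, 513, 287, 487, 533, 603, 499, 603, 510, 480, 523, 274, 646, 614, 565, 501, 492]
t=12: [537, 556, 415, 423, 409, 545, 409, 530, 540, 441, 544, 542, 380, 394, 514, 543, 541, 557]
t=13: [466, 498, 454, 372, 451, 468, 427, 462, 490, 482, 483, 543, 308, 420, 489, 518, 544, 544]
t=14: [475, 492, 451, 416, 426, 493, 357, 466, 507, 481, 516, 525, 304, 367, 501, 541, 543, 545]
t=15: [410, 494, 478, 426, 462, 488, 319, 412, 518, 509, 515, 551, 187, 340, 478, 544, 549, 548]
t=16: [336, 438, 501, 482, 487, 514, 399, 348, 502, 523, 537, 545, 304, 454, 446, 540, 547, 542]
t=17: [312, 331, 516, 544, 541, 544, 185, 374, 468, 548, 545, 550, 307, 288, 499, 519, 546, 544]
t=18: [373, 264, 434, 548, 545, 544, 305, 336, 481, 535, 544, 544, 330, 235, 411, 552, 547, 543]
t=19: [461, 448, 611, 509, 544, 545, 159, 506, 402, 540, 545, 545, 407, 389, 578, 494, 544, 544]
t=20: [551, 496, 458, 541, 549, 545, 522, 473, 484, 508, 545, 545, 462, 429, 423, 543, 546, 545]
t=21: [552, 515, 523, 528, 545, 544, 517, 505, 487, 546, 547, 545, 472, 434, 459, 507, 545, 544]
t=22: [554, 554, 550, 549, 546, 545, 540, 525, 532, 547, 544, 544, 484, 482, 491, 529, 549, 545]
t=23: [542, 544, 544, 543, 544, 544, 542, 543, 547, 546, 544, 545, 532, 536, 542, 545, 546, 544]
t=24: [545, 545, 545, 545, 545, 545, 547, 546, 544, 544, 544, 545, 548, 548, 546, 544, 544, 544]
t=25: [544, 544, 545, 545, 545, 545, 544, 544, 544, 545, 545, 545, 543, 543, 544, 544, 545, 545]
t=26: [545, 545, 545, 545, 545, 545, 545, 545, 545, 545, 545, 545, 545, 545, 545, 545, 545, 545]
t=27: [545, 545, 545, 545, 545, 545, 545, 545, 545, 545, 545, 545, 545, 545, 545, 545, 545, 545]

Answer: [545, 545, 545, 545, 545, 545, 545, 545, 545, 545, 545, 545, 545, 545, 545, 545, 545, 545]
Key observation: The state at step 26, [545, 545, 545, 545, 545, 545, 545, 545, 545, 545, 545, 545, 545, 545, 545, 545, 545, 545], reappears at step 27: the system is in a cycle of period 1 from step 26 on.  Therefore the state at step 3441 equals the state at step 26 + ((3441 - 26) mod 1) = 26, which is [545, 545, 545, 545, 545, 545, 545, 545, 545, 545, 545, 545, 545, 545, 545, 545, 545, 545].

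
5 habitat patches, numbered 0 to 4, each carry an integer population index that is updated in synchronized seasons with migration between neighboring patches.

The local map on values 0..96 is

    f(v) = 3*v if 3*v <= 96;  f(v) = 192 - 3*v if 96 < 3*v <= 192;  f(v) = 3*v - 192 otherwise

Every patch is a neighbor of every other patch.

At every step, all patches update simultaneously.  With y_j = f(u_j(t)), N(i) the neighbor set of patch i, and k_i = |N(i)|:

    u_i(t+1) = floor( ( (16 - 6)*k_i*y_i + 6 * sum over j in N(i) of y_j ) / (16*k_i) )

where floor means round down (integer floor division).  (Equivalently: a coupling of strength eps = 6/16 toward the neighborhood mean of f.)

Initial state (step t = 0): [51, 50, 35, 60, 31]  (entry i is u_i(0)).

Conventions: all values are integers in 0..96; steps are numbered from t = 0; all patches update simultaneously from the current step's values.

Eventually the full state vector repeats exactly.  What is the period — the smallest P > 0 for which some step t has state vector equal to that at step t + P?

Simulating step by step:
t=0: [51, 50, 35, 60, 31]
t=1: [46, 47, 71, 31, 75]
t=2: [52, 50, 34, 73, 41]
t=3: [43, 47, 72, 39, 61]
t=4: [54, 47, 33, 60, 25]
t=5: [40, 51, 73, 30, 64]
t=6: [59, 42, 35, 69, 21]
t=7: [31, 58, 69, 31, 56]
t=8: [72, 32, 30, 72, 35]
t=9: [42, 81, 77, 42, 76]
t=10: [59, 51, 44, 59, 43]
t=11: [25, 38, 49, 25, 51]
t=12: [69, 70, 53, 69, 49]
t=13: [19, 21, 29, 19, 35]
t=14: [63, 66, 79, 63, 79]
t=15: [11, 12, 33, 11, 33]
t=16: [44, 46, 76, 44, 76]
t=17: [54, 51, 42, 54, 42]
t=18: [37, 42, 56, 37, 56]
t=19: [68, 60, 38, 68, 38]
t=20: [24, 24, 59, 24, 59]
t=21: [61, 61, 31, 61, 31]
t=22: [24, 24, 69, 24, 69]
t=23: [61, 61, 31, 61, 31]

Answer: 2
Key observation: The state at step 21, [61, 61, 31, 61, 31], reappears at step 23 — and no state repeats earlier — so the cycle the system enters has period 2.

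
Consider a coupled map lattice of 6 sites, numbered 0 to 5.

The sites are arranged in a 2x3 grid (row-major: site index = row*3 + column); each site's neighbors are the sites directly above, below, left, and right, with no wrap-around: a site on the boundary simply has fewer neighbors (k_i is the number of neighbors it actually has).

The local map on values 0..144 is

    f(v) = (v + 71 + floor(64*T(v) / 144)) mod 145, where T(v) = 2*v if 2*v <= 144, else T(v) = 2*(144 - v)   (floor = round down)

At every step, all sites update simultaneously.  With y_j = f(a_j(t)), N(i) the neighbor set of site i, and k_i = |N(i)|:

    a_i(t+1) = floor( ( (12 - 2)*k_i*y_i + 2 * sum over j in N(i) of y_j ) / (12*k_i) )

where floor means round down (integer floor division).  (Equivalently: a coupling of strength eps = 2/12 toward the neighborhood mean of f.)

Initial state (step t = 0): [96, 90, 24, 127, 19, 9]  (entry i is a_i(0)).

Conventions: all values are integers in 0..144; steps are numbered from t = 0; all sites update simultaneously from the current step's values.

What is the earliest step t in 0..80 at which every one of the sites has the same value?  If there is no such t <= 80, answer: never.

Simulating step by step:
t=0: [96, 90, 24, 127, 19, 9]  (not all equal)
t=1: [64, 69, 109, 70, 100, 91]  (not all equal)
t=2: [47, 56, 65, 57, 64, 64]  (not all equal)
t=3: [17, 31, 46, 32, 44, 46]  (not all equal)
t=4: [107, 114, 21, 118, 22, 11]  (not all equal)
t=5: [65, 70, 104, 70, 105, 94]  (not all equal)
t=6: [49, 58, 64, 57, 64, 64]  (not all equal)
t=7: [20, 35, 45, 32, 44, 46]  (not all equal)
t=8: [112, 121, 21, 118, 23, 11]  (not all equal)
t=9: [66, 71, 104, 70, 107, 94]  (not all equal)
t=10: [51, 60, 64, 57, 64, 64]  (not all equal)
t=11: [24, 38, 45, 33, 44, 46]  (not all equal)
t=12: [119, 125, 22, 121, 23, 11]  (not all equal)
t=13: [67, 72, 106, 70, 107, 94]  (not all equal)
t=14: [53, 61, 64, 58, 64, 64]  (not all equal)
t=15: [28, 40, 45, 35, 45, 46]  (not all equal)
t=16: [114, 8, 10, 125, 17, 11]  (not all equal)
t=17: [67, 86, 88, 69, 99, 91]  (not all equal)
t=18: [53, 62, 63, 56, 64, 64]  (not all equal)
t=19: [27, 42, 44, 31, 45, 45]  (not all equal)
t=20: [112, 12, 8, 118, 17, 10]  (not all equal)
t=21: [68, 91, 86, 69, 99, 89]  (not all equal)
t=22: [55, 63, 63, 56, 64, 63]  (not all equal)
t=23: [30, 44, 45, 32, 45, 45]  (not all equal)
t=24: [117, 15, 10, 120, 17, 11]  (not all equal)
t=25: [69, 96, 90, 70, 100, 91]  (not all equal)
t=26: [56, 63, 64, 58, 64, 64]  (not all equal)
t=27: [32, 44, 45, 35, 45, 46]  (not all equal)
t=28: [121, 16, 10, 126, 17, 11]  (not all equal)
t=29: [69, 98, 90, 70, 100, 91]  (not all equal)
t=30: [56, 63, 64, 58, 64, 64]  (not all equal)

Answer: never
Key observation: The state at step 26 reappears at step 30 — the system is in a cycle of period 4 from step 26 on.  No step 0..30 is synchronized, and the cycle repeats forever, so no step up to 80 (or ever) has all sites equal.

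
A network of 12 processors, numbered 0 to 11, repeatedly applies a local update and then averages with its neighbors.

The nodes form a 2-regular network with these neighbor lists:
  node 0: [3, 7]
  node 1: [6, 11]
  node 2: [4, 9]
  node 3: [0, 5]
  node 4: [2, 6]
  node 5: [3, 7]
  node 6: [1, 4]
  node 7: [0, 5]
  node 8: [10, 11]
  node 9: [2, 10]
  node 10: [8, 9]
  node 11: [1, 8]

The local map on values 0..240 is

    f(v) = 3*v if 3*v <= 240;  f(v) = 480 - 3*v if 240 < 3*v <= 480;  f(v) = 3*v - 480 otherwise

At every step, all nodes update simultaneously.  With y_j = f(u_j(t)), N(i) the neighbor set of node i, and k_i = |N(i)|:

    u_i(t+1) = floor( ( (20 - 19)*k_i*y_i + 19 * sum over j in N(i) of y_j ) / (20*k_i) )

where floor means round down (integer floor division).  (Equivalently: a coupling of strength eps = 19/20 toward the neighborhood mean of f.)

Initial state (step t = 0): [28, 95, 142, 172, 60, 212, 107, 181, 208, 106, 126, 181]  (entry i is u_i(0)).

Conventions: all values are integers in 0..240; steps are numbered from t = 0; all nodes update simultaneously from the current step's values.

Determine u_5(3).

Answer: u_5(3) = 15

Derivation:
t=0: [28, 95, 142, 172, 60, 212, 107, 181, 208, 106, 126, 181]
t=1: [51, 115, 165, 115, 110, 54, 186, 117, 85, 82, 150, 164]
t=2: [133, 49, 183, 156, 51, 133, 139, 156, 31, 33, 219, 171]
t=3: [15, 52, 123, 77, 70, 15, 145, 77, 104, 121, 100, 115]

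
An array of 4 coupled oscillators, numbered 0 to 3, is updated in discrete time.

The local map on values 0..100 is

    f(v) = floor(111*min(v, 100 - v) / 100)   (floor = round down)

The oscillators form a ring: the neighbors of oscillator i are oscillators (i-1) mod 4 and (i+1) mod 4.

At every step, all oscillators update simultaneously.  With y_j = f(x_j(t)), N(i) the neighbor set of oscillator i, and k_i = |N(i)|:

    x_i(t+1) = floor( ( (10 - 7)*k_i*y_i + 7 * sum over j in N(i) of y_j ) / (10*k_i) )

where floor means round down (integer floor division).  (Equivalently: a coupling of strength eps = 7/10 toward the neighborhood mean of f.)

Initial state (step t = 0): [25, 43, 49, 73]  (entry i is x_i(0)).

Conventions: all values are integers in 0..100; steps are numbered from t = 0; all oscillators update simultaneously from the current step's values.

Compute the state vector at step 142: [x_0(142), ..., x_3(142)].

Answer: [50, 50, 51, 50]
Key observation: The state at step 4, [50, 50, 51, 50], reappears at step 6: the system is in a cycle of period 2 from step 4 on.  Therefore the state at step 142 equals the state at step 4 + ((142 - 4) mod 2) = 4, which is [50, 50, 51, 50].

Derivation:
t=0: [25, 43, 49, 73]
t=1: [34, 42, 42, 37]
t=2: [41, 42, 44, 41]
t=3: [45, 46, 46, 46]
t=4: [50, 50, 51, 50]
t=5: [55, 54, 54, 54]
t=6: [50, 50, 51, 50]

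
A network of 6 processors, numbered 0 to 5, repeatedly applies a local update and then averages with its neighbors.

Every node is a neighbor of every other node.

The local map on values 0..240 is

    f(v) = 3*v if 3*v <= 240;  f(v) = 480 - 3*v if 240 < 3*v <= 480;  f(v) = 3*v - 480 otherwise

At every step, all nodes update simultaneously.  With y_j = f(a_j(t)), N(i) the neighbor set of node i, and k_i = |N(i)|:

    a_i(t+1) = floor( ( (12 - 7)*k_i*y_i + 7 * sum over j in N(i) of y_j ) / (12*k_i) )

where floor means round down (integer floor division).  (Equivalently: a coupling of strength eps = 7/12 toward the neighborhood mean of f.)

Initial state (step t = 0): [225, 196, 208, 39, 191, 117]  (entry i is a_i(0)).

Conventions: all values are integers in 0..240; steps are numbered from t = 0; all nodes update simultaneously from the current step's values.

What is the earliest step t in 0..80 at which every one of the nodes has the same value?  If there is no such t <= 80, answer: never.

Simulating step by step:
t=0: [225, 196, 208, 39, 191, 117]  (not all equal)
t=1: [150, 124, 134, 126, 119, 130]  (not all equal)
t=2: [70, 94, 85, 92, 98, 88]  (not all equal)
t=3: [207, 203, 212, 205, 200, 209]  (not all equal)
t=4: [138, 135, 143, 137, 132, 140]  (not all equal)
t=5: [67, 69, 62, 67, 72, 65]  (not all equal)
t=6: [201, 202, 196, 201, 205, 199]  (not all equal)
t=7: [122, 123, 117, 122, 125, 120]  (not all equal)
t=8: [115, 114, 119, 115, 112, 116]  (not all equal)
t=9: [134, 135, 131, 134, 137, 133]  (not all equal)
t=10: [78, 77, 80, 78, 75, 78]  (not all equal)
t=11: [233, 232, 235, 233, 230, 233]  (not all equal)
t=12: [218, 217, 220, 218, 215, 218]  (not all equal)
t=13: [173, 172, 175, 173, 170, 173]  (not all equal)
t=14: [38, 37, 40, 38, 35, 38]  (not all equal)
t=15: [113, 112, 115, 113, 110, 113]  (not all equal)
t=16: [141, 142, 139, 141, 144, 141]  (not all equal)
t=17: [56, 55, 58, 56, 53, 56]  (not all equal)
t=18: [167, 166, 169, 167, 164, 167]  (not all equal)
t=19: [20, 19, 22, 20, 17, 20]  (not all equal)
t=20: [59, 58, 61, 59, 56, 59]  (not all equal)
t=21: [176, 175, 178, 176, 173, 176]  (not all equal)
t=22: [47, 46, 49, 47, 44, 47]  (not all equal)
t=23: [140, 139, 142, 140, 137, 140]  (not all equal)
t=24: [60, 61, 58, 60, 63, 60]  (not all equal)
t=25: [180, 181, 178, 180, 183, 180]  (not all equal)
t=26: [60, 61, 58, 60, 63, 60]  (not all equal)

Answer: never
Key observation: The state at step 24 reappears at step 26 — the system is in a cycle of period 2 from step 24 on.  No step 0..26 is synchronized, and the cycle repeats forever, so no step up to 80 (or ever) has all nodes equal.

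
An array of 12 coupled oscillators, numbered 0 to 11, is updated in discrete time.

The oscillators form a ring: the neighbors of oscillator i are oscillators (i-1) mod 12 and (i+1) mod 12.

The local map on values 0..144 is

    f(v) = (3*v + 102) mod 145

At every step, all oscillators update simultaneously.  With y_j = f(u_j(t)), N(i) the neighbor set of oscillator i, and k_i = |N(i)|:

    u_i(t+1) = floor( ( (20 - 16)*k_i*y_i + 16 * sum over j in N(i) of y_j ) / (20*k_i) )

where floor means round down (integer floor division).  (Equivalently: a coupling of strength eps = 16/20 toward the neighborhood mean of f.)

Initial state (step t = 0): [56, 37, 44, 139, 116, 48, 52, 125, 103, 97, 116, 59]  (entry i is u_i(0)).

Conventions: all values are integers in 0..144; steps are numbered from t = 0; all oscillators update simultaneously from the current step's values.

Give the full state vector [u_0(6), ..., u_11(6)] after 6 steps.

Simulating step by step:
t=0: [56, 37, 44, 139, 116, 48, 52, 125, 103, 97, 116, 59]
t=1: [105, 99, 78, 58, 77, 71, 79, 102, 82, 75, 97, 82]
t=2: [92, 91, 105, 61, 71, 41, 67, 66, 73, 71, 58, 103]
t=3: [100, 103, 115, 88, 93, 31, 38, 19, 20, 69, 84, 111]
t=4: [70, 73, 81, 56, 68, 74, 39, 38, 16, 36, 20, 70]
t=5: [25, 37, 73, 53, 66, 42, 56, 45, 55, 21, 38, 20]
t=6: [40, 38, 79, 39, 81, 70, 95, 117, 69, 81, 29, 44]

Answer: [40, 38, 79, 39, 81, 70, 95, 117, 69, 81, 29, 44]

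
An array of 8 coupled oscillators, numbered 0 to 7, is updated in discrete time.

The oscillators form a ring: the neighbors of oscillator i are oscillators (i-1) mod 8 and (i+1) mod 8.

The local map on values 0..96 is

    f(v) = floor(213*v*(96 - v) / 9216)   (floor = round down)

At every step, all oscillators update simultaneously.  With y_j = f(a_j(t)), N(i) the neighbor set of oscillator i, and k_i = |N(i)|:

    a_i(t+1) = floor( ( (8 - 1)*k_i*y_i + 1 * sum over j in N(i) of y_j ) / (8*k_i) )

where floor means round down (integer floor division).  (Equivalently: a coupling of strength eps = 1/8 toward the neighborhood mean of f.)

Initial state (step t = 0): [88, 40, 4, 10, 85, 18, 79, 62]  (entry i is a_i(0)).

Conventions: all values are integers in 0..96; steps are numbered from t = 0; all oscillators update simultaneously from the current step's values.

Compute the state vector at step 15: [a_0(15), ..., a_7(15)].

Answer: [52, 52, 52, 52, 52, 52, 52, 52]

Derivation:
t=0: [88, 40, 4, 10, 85, 18, 79, 62]
t=1: [20, 46, 11, 18, 21, 31, 32, 44]
t=2: [37, 49, 23, 31, 36, 45, 47, 50]
t=3: [50, 51, 39, 45, 49, 52, 53, 52]
t=4: [52, 52, 51, 52, 52, 52, 52, 52]
t=5: [52, 52, 52, 52, 52, 52, 52, 52]
t=6: [52, 52, 52, 52, 52, 52, 52, 52]
t=7: [52, 52, 52, 52, 52, 52, 52, 52]
t=8: [52, 52, 52, 52, 52, 52, 52, 52]
t=9: [52, 52, 52, 52, 52, 52, 52, 52]
t=10: [52, 52, 52, 52, 52, 52, 52, 52]
t=11: [52, 52, 52, 52, 52, 52, 52, 52]
t=12: [52, 52, 52, 52, 52, 52, 52, 52]
t=13: [52, 52, 52, 52, 52, 52, 52, 52]
t=14: [52, 52, 52, 52, 52, 52, 52, 52]
t=15: [52, 52, 52, 52, 52, 52, 52, 52]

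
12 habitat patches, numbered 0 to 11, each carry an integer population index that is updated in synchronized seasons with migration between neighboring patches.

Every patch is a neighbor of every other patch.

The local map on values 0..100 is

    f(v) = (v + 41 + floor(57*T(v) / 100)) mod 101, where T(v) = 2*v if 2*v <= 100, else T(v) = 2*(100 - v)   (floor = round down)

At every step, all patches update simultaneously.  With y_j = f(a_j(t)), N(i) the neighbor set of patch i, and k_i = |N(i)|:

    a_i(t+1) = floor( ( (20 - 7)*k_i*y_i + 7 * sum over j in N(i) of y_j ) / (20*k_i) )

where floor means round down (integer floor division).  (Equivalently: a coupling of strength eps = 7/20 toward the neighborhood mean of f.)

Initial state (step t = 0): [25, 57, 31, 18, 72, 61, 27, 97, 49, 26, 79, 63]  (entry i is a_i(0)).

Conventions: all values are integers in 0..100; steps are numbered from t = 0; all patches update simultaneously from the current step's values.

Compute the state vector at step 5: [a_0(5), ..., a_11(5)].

Simulating step by step:
t=0: [25, 57, 31, 18, 72, 61, 27, 97, 49, 26, 79, 63]
t=1: [79, 50, 25, 70, 48, 49, 82, 46, 48, 80, 47, 49]
t=2: [43, 46, 75, 45, 43, 45, 43, 41, 43, 43, 42, 45]
t=3: [32, 36, 39, 35, 32, 35, 32, 29, 32, 32, 30, 35]
t=4: [9, 14, 18, 12, 9, 12, 9, 5, 9, 9, 6, 12]
t=5: [60, 67, 72, 64, 60, 64, 60, 55, 60, 60, 56, 64]

Answer: [60, 67, 72, 64, 60, 64, 60, 55, 60, 60, 56, 64]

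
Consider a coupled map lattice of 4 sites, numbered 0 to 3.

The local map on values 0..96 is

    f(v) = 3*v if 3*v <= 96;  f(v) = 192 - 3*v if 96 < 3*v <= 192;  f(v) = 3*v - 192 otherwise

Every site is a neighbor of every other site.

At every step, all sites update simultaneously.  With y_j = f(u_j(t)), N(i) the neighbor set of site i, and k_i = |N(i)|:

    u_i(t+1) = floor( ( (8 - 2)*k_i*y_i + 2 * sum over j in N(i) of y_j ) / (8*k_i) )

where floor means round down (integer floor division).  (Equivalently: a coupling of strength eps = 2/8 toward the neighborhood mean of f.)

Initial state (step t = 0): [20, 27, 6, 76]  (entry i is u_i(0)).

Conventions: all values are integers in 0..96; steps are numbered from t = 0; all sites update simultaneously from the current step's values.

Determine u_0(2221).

Answer: u_0(2221) = 48
Key observation: The state at step 19, [48, 48, 48, 48], reappears at step 20: the system is in a cycle of period 1 from step 19 on.  Therefore the state at step 2221 equals the state at step 19 + ((2221 - 19) mod 1) = 19, which is [48, 48, 48, 48].

Derivation:
t=0: [20, 27, 6, 76]
t=1: [56, 70, 28, 40]
t=2: [32, 28, 72, 64]
t=3: [81, 73, 33, 17]
t=4: [52, 36, 80, 52]
t=5: [41, 73, 49, 41]
t=6: [63, 35, 47, 63]
t=7: [14, 70, 46, 14]
t=8: [41, 25, 49, 41]
t=9: [67, 71, 51, 67]
t=10: [12, 20, 32, 12]
t=11: [43, 59, 83, 43]
t=12: [58, 26, 54, 58]
t=13: [24, 64, 32, 24]
t=14: [68, 20, 84, 68]
t=15: [20, 52, 52, 20]
t=16: [56, 40, 40, 56]
t=17: [32, 64, 64, 32]
t=18: [80, 16, 16, 80]
t=19: [48, 48, 48, 48]
t=20: [48, 48, 48, 48]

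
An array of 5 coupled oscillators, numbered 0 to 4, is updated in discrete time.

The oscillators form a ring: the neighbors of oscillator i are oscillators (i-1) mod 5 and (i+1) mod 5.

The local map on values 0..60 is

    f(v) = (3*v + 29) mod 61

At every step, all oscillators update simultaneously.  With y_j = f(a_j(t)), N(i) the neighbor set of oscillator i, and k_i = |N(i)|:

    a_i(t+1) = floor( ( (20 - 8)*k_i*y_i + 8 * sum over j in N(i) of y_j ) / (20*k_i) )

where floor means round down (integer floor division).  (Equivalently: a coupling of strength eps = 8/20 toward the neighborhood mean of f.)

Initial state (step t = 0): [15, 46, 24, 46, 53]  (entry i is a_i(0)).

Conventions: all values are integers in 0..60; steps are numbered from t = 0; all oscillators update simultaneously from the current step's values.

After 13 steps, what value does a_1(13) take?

Answer: a_1(13) = 38

Derivation:
t=0: [15, 46, 24, 46, 53]
t=1: [17, 37, 42, 36, 14]
t=2: [17, 21, 26, 17, 12]
t=3: [18, 31, 37, 21, 10]
t=4: [25, 8, 17, 34, 46]
t=5: [45, 44, 23, 18, 37]
t=6: [36, 39, 34, 24, 23]
t=7: [21, 19, 18, 33, 33]
t=8: [24, 25, 19, 9, 11]
t=9: [32, 38, 34, 38, 19]
t=10: [11, 15, 13, 19, 19]
t=11: [8, 9, 11, 21, 20]
t=12: [48, 44, 18, 24, 33]
t=13: [39, 38, 29, 29, 21]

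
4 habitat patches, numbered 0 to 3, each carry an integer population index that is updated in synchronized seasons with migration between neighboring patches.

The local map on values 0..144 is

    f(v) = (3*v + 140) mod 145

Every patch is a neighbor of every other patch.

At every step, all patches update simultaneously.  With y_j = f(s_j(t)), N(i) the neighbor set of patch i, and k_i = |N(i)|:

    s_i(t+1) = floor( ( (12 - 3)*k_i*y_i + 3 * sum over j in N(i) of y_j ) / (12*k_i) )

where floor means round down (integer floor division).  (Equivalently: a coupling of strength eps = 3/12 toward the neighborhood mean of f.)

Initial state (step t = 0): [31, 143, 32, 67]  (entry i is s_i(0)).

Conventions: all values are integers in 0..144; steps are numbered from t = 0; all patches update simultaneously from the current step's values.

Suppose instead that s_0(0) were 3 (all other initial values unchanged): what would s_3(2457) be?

Simulating step by step:
t=0: [3, 143, 32, 67]
t=1: [26, 112, 84, 57]
t=2: [68, 47, 87, 33]
t=3: [68, 123, 106, 95]
t=4: [59, 73, 39, 113]
t=5: [39, 67, 95, 50]
t=6: [99, 58, 114, 24]
t=7: [13, 27, 43, 56]
t=8: [43, 71, 103, 33]
t=9: [107, 66, 33, 87]
t=10: [40, 55, 85, 97]
t=11: [108, 41, 101, 125]
t=12: [38, 98, 24, 72]
t=13: [104, 128, 76, 76]
t=14: [33, 81, 73, 73]
t=15: [89, 89, 73, 73]
t=16: [109, 109, 77, 77]
t=17: [40, 40, 72, 72]
t=18: [106, 106, 74, 74]
t=19: [31, 31, 63, 63]
t=20: [79, 79, 47, 47]
t=21: [95, 95, 127, 127]
t=22: [126, 126, 94, 94]
t=23: [91, 91, 123, 123]
t=24: [114, 114, 82, 82]
t=25: [55, 55, 87, 87]
t=26: [31, 31, 95, 95]
t=27: [95, 95, 127, 127]

Answer: s_3(2457) = 127
Key observation: The state at step 21, [95, 95, 127, 127], reappears at step 27: the system is in a cycle of period 6 from step 21 on.  Therefore the state at step 2457 equals the state at step 21 + ((2457 - 21) mod 6) = 21, which is [95, 95, 127, 127].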